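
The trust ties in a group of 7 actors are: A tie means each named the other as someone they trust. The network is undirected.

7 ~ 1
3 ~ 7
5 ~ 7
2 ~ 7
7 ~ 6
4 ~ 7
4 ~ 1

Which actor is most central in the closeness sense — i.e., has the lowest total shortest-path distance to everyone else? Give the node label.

7

Farness (sum of distances to all others) for each node — 1:10, 2:11, 3:11, 4:10, 5:11, 6:11, 7:6.
The smallest farness is 6, for 7, so 7 has the highest closeness.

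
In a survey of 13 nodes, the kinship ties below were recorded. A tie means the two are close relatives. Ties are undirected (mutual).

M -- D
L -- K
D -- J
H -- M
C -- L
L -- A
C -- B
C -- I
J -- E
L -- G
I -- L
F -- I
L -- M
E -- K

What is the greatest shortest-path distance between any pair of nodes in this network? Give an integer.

Eccentricity of each node (its greatest distance to any other): A:4, B:5, C:4, D:4, E:4, F:5, G:4, H:4, I:4, J:5, K:3, L:3, M:3.
The maximum eccentricity is 5, realized for instance by the pair J–B via J – E – K – L – C – B. So the diameter is 5.

5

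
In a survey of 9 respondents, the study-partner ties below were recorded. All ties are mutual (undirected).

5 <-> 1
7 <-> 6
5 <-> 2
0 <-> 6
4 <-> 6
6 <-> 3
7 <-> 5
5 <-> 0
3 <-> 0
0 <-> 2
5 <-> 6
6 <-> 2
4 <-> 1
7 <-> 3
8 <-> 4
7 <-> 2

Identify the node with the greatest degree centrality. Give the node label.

6

Degrees — 0:4, 1:2, 2:4, 3:3, 4:3, 5:5, 6:6, 7:4, 8:1.
The maximum is 6, attained only by 6.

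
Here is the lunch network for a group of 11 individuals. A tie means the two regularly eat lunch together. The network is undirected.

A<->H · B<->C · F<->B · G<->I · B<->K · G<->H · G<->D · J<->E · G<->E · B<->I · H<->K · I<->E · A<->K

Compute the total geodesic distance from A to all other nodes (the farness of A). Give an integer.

25

Distances from A: B:2, C:3, D:3, E:3, F:3, G:2, H:1, I:3, J:4, K:1.
Sum = 2 + 3 + 3 + 3 + 3 + 2 + 1 + 3 + 4 + 1 = 25.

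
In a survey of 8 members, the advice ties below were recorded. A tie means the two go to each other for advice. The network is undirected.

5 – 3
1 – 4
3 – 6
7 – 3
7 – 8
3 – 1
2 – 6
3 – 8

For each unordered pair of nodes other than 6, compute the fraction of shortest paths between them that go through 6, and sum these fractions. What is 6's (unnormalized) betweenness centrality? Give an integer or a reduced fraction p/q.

6

Pairs whose geodesics pass through 6 — 3–2: 1; 4–2: 1; 8–2: 1; 5–2: 1; 7–2: 1; 1–2: 1.
All other pairs contribute 0.
Summing the contributions gives betweenness(6) = 6.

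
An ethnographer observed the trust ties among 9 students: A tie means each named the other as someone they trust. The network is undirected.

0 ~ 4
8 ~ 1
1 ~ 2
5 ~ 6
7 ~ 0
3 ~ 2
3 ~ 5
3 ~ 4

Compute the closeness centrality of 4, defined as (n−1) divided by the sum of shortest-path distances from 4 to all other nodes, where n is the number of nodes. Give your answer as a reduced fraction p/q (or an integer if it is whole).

4/9

Distances from 4: 0:1, 1:3, 2:2, 3:1, 5:2, 6:3, 7:2, 8:4. Sum = 18.
n = 9, so closeness = 8/18 = 4/9.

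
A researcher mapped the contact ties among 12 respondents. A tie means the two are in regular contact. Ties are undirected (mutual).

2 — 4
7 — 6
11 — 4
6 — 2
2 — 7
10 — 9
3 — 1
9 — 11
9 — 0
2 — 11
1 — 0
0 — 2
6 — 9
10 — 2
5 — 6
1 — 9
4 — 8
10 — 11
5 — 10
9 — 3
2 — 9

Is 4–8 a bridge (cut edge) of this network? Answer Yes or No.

Yes

Without the 4–8 edge there is no alternate route between 4 and 8, so the network disconnects. It is a bridge.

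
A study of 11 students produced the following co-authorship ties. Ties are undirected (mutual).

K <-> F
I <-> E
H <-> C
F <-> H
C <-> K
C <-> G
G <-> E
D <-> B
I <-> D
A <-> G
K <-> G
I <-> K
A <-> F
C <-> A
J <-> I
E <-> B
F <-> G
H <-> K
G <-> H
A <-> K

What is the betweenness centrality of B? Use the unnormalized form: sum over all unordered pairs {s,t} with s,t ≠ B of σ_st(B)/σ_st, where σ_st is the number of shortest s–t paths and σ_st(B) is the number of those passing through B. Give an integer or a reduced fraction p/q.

5/6

Pairs whose geodesics pass through B — G–D: 1/3; D–E: 1/2.
All other pairs contribute 0.
Summing the contributions gives betweenness(B) = 5/6.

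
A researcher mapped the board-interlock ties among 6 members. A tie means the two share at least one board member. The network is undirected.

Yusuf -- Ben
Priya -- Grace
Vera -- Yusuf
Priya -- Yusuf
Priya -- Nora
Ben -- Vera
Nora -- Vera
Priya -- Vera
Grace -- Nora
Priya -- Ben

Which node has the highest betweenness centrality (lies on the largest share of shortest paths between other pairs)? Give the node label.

Priya

Unnormalized betweenness of each node: Ben:0, Grace:0, Nora:1/2, Priya:7/2, Vera:1, Yusuf:0.
Priya has the largest value, 7/2, making it the main broker — the node through which the most shortest paths run.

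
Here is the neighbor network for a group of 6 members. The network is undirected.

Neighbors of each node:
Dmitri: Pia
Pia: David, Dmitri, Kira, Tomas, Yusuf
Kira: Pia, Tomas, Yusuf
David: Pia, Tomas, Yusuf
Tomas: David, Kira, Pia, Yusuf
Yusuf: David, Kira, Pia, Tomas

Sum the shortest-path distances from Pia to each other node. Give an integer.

Distances from Pia: David:1, Dmitri:1, Kira:1, Tomas:1, Yusuf:1.
Sum = 1 + 1 + 1 + 1 + 1 = 5.

5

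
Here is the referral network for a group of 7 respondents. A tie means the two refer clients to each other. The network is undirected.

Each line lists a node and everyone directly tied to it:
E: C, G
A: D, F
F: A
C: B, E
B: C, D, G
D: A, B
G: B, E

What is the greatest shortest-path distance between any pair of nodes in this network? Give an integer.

5

Eccentricity of each node (its greatest distance to any other): A:4, B:3, C:4, D:3, E:5, F:5, G:4.
The maximum eccentricity is 5, realized for instance by the pair F–E via F – A – D – B – C – E. So the diameter is 5.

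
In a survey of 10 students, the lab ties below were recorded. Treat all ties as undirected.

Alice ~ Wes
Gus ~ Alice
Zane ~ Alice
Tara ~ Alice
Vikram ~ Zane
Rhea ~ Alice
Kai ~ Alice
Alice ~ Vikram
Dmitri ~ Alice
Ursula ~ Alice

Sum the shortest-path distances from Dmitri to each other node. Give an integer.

Distances from Dmitri: Alice:1, Gus:2, Kai:2, Rhea:2, Tara:2, Ursula:2, Vikram:2, Wes:2, Zane:2.
Sum = 1 + 2 + 2 + 2 + 2 + 2 + 2 + 2 + 2 = 17.

17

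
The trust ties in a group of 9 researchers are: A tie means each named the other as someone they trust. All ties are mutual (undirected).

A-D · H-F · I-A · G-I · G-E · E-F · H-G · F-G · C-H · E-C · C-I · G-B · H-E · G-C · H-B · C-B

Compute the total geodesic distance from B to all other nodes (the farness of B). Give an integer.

16

Distances from B: A:3, C:1, D:4, E:2, F:2, G:1, H:1, I:2.
Sum = 3 + 1 + 4 + 2 + 2 + 1 + 1 + 2 = 16.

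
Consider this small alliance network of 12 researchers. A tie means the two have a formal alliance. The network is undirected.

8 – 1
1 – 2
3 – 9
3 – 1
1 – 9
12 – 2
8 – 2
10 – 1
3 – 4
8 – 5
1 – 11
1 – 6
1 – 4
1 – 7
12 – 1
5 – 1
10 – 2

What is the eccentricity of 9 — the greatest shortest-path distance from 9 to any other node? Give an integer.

Distances from 9: 1:1, 2:2, 3:1, 4:2, 5:2, 6:2, 7:2, 8:2, 10:2, 11:2, 12:2.
The largest is 2 (to 11, 6, 2, 8, 10, 7, 12, 5, and 4), so the eccentricity of 9 is 2.

2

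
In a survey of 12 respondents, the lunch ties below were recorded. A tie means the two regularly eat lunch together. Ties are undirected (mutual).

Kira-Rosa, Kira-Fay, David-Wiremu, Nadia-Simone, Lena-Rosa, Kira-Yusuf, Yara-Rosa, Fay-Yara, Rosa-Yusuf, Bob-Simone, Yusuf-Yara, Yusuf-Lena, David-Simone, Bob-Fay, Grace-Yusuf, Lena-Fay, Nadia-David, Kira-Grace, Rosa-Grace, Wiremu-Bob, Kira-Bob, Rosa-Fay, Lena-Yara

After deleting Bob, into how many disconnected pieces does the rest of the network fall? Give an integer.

Without Bob, the remaining ties split the others into: {David, Nadia, Simone, Wiremu}; {Fay, Grace, Kira, Lena, Rosa, Yara, Yusuf}.
That's 2 separate components.

2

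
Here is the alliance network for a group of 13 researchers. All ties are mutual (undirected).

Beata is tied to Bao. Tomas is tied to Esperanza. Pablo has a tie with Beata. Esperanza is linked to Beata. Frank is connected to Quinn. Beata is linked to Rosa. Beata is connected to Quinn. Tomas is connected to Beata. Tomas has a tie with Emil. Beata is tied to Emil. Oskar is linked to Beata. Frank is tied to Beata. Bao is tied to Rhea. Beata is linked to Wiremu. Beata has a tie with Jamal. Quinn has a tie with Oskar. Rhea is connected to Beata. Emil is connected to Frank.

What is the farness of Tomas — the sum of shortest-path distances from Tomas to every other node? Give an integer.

Distances from Tomas: Bao:2, Beata:1, Emil:1, Esperanza:1, Frank:2, Jamal:2, Oskar:2, Pablo:2, Quinn:2, Rhea:2, Rosa:2, Wiremu:2.
Sum = 2 + 1 + 1 + 1 + 2 + 2 + 2 + 2 + 2 + 2 + 2 + 2 = 21.

21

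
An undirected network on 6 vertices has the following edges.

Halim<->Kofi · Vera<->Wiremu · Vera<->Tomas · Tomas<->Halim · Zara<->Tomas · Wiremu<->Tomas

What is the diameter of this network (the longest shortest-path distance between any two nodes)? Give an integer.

Eccentricity of each node (its greatest distance to any other): Halim:2, Kofi:3, Tomas:2, Vera:3, Wiremu:3, Zara:3.
The maximum eccentricity is 3, realized for instance by the pair Kofi–Vera via Kofi – Halim – Tomas – Vera. So the diameter is 3.

3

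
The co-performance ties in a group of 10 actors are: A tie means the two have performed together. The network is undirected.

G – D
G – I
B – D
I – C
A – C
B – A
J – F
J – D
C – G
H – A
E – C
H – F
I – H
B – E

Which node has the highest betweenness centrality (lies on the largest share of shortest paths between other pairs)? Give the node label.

Unnormalized betweenness of each node: A:5, B:31/6, C:17/3, D:15/2, E:3/4, F:7/3, G:49/12, H:13/2, I:41/12, J:31/12.
D has the largest value, 15/2, making it the main broker — the node through which the most shortest paths run.

D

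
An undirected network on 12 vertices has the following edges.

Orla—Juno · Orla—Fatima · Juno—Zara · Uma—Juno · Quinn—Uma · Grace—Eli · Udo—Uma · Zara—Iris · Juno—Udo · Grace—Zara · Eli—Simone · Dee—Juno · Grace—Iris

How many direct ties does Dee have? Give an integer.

1

Dee is directly tied to Juno. That is 1 neighbor, so the degree of Dee is 1.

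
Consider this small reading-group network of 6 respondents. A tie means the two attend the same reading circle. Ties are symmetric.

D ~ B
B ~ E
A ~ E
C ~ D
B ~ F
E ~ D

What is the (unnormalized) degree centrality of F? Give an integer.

1

F is directly tied to B. That is 1 neighbor, so the degree of F is 1.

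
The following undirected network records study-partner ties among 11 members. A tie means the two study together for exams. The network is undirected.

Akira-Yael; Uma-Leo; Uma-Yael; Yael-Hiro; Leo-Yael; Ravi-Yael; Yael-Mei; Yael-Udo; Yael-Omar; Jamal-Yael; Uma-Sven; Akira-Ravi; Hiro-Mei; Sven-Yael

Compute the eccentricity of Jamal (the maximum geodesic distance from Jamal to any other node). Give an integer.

Distances from Jamal: Akira:2, Hiro:2, Leo:2, Mei:2, Omar:2, Ravi:2, Sven:2, Udo:2, Uma:2, Yael:1.
The largest is 2 (to Udo, Akira, Ravi, Mei, Leo, Hiro, Sven, Omar, and Uma), so the eccentricity of Jamal is 2.

2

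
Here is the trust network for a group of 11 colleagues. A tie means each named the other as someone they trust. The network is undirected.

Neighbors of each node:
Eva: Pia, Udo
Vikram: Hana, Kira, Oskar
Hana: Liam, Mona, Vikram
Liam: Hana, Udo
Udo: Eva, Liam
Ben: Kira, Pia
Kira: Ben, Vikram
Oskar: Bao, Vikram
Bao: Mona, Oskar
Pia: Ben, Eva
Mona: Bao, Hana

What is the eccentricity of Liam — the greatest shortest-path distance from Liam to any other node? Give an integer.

Distances from Liam: Bao:3, Ben:4, Eva:2, Hana:1, Kira:3, Mona:2, Oskar:3, Pia:3, Udo:1, Vikram:2.
The largest is 4 (to Ben), so the eccentricity of Liam is 4.

4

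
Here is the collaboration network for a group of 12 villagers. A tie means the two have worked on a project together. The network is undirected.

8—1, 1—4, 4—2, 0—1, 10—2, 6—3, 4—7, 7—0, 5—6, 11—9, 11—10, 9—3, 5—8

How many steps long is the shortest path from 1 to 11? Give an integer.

4

One shortest route is 1 – 4 – 2 – 10 – 11, which uses 4 edges, and at distance 3 from 1 we only reach {6, 10}, which does not include 11. So d(1,11) = 4.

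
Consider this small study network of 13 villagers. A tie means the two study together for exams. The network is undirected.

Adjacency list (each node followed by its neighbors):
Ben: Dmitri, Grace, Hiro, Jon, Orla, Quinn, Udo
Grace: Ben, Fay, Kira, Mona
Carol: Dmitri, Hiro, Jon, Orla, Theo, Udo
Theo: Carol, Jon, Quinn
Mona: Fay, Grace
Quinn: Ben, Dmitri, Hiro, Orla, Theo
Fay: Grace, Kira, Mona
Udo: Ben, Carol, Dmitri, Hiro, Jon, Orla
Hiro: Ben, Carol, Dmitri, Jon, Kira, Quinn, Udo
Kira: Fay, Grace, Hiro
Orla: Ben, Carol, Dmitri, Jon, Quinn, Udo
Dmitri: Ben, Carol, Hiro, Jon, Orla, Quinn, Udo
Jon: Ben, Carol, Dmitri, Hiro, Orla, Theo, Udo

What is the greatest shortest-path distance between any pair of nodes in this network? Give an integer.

Eccentricity of each node (its greatest distance to any other): Ben:2, Carol:4, Dmitri:3, Fay:4, Grace:3, Hiro:3, Jon:3, Kira:3, Mona:4, Orla:3, Quinn:3, Theo:4, Udo:3.
The maximum eccentricity is 4, realized for instance by the pair Mona–Theo via Mona – Grace – Ben – Quinn – Theo. So the diameter is 4.

4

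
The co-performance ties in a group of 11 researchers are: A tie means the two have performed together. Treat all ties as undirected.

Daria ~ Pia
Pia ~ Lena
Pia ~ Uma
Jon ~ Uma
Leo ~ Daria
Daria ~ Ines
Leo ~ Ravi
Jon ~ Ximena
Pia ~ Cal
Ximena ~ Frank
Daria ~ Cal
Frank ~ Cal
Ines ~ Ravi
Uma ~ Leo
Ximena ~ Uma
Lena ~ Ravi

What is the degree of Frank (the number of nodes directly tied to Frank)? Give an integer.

Frank is directly tied to Cal and Ximena. That is 2 neighbors, so the degree of Frank is 2.

2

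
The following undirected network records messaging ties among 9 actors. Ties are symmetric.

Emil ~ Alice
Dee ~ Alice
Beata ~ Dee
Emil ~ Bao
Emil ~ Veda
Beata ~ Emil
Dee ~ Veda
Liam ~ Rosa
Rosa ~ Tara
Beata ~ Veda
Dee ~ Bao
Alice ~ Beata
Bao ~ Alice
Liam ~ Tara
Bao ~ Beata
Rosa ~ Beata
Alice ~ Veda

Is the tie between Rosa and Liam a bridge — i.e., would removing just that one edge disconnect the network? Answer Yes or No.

Even without that edge, Rosa still reaches Liam via Rosa – Tara – Liam, so the network stays connected. Not a bridge.

No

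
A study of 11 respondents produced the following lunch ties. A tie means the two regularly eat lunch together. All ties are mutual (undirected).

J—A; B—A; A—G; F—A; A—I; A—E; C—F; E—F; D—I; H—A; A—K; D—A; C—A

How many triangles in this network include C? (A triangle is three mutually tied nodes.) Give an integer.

1

C's neighbors: A and F.
Neighbor pairs that are themselves tied: C–A–F. Each forms one triangle with C, for 1 in total.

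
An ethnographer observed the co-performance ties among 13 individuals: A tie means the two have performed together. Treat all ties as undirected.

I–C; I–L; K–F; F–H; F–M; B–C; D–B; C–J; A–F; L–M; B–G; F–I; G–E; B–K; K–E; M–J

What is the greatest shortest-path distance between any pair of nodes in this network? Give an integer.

Eccentricity of each node (its greatest distance to any other): A:4, B:3, C:3, D:4, E:4, F:3, G:4, H:4, I:3, J:4, K:3, L:4, M:4.
The maximum eccentricity is 4, realized for instance by the pair J–E via J – C – B – K – E. So the diameter is 4.

4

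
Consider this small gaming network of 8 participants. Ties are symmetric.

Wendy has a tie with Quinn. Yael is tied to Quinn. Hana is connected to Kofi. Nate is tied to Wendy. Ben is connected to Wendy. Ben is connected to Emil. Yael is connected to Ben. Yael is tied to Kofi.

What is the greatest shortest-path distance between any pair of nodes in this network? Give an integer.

5

Eccentricity of each node (its greatest distance to any other): Ben:3, Emil:4, Hana:5, Kofi:4, Nate:5, Quinn:3, Wendy:4, Yael:3.
The maximum eccentricity is 5, realized for instance by the pair Nate–Hana via Nate – Wendy – Quinn – Yael – Kofi – Hana. So the diameter is 5.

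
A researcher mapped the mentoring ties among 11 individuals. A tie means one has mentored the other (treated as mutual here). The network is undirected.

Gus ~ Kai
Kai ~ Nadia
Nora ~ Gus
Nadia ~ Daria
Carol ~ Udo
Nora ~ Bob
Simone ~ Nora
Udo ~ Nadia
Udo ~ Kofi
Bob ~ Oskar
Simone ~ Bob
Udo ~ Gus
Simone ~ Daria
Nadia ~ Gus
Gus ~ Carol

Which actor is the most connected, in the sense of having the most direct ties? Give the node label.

Degrees — Bob:3, Carol:2, Daria:2, Gus:5, Kai:2, Kofi:1, Nadia:4, Nora:3, Oskar:1, Simone:3, Udo:4.
The maximum is 5, attained only by Gus.

Gus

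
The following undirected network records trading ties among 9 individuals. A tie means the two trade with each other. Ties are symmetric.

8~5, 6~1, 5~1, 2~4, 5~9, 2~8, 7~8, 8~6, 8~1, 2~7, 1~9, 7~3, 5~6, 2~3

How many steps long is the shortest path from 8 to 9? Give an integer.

2

One shortest route is 8 – 5 – 9, which uses 2 edges, and 8 and 9 are not directly tied, so nothing shorter exists. So d(8,9) = 2.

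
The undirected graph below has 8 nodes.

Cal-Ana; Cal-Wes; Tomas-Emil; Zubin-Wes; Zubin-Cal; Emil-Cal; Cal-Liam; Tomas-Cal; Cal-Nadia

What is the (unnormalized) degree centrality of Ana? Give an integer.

Ana is directly tied to Cal. That is 1 neighbor, so the degree of Ana is 1.

1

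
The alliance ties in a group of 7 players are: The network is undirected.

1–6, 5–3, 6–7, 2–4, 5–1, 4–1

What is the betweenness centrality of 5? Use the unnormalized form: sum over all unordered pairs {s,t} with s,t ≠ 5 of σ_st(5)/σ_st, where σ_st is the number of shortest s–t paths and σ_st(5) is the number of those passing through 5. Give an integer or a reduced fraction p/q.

5

Pairs whose geodesics pass through 5 — 7–3: 1; 2–3: 1; 4–3: 1; 1–3: 1; 3–6: 1.
All other pairs contribute 0.
Summing the contributions gives betweenness(5) = 5.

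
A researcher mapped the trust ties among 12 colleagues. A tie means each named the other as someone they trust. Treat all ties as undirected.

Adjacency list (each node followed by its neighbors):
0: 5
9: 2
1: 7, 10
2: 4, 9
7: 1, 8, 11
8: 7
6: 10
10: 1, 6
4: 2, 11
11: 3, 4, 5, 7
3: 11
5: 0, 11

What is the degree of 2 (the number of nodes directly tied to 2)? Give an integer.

2 is directly tied to 4 and 9. That is 2 neighbors, so the degree of 2 is 2.

2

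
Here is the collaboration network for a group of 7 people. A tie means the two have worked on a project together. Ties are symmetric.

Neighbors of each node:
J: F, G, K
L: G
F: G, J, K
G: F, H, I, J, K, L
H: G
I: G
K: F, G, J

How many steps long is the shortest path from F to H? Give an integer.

2

One shortest route is F – G – H, which uses 2 edges, and F and H are not directly tied, so nothing shorter exists. So d(F,H) = 2.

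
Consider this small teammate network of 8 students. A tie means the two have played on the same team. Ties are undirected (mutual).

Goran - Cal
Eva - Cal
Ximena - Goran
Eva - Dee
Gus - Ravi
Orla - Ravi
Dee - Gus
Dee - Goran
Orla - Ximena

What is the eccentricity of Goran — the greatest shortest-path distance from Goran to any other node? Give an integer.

3

Distances from Goran: Cal:1, Dee:1, Eva:2, Gus:2, Orla:2, Ravi:3, Ximena:1.
The largest is 3 (to Ravi), so the eccentricity of Goran is 3.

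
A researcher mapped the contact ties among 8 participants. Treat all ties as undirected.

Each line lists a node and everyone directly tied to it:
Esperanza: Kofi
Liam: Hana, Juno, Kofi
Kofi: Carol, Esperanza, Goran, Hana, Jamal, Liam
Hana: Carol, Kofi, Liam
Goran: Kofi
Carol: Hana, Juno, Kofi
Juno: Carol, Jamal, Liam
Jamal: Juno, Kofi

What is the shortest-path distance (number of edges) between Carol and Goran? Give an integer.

One shortest route is Carol – Kofi – Goran, which uses 2 edges, and Carol and Goran are not directly tied, so nothing shorter exists. So d(Carol,Goran) = 2.

2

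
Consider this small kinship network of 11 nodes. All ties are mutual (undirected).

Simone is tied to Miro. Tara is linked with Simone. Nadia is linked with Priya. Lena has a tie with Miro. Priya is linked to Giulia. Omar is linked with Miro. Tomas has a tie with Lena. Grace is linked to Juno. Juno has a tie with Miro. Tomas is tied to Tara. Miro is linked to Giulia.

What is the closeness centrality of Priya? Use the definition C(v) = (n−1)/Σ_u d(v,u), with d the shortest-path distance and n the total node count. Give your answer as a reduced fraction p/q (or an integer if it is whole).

Distances from Priya: Giulia:1, Grace:4, Juno:3, Lena:3, Miro:2, Nadia:1, Omar:3, Simone:3, Tara:4, Tomas:4. Sum = 28.
n = 11, so closeness = 10/28 = 5/14.

5/14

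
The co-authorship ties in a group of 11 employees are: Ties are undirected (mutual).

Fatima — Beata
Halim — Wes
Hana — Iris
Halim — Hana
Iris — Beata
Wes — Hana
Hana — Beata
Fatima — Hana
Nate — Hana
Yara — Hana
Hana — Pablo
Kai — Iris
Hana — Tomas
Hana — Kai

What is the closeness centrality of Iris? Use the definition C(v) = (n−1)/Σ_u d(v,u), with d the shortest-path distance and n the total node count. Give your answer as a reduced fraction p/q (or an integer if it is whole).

10/17

Distances from Iris: Beata:1, Fatima:2, Halim:2, Hana:1, Kai:1, Nate:2, Pablo:2, Tomas:2, Wes:2, Yara:2. Sum = 17.
n = 11, so closeness = 10/17.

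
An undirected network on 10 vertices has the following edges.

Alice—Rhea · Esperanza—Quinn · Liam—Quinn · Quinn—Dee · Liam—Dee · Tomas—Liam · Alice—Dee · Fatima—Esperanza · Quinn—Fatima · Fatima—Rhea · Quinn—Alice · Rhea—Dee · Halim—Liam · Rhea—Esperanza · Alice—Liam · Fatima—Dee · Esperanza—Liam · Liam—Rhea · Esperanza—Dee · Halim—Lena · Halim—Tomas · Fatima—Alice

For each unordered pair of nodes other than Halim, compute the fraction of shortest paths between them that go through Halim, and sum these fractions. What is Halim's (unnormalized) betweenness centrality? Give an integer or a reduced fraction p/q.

Pairs whose geodesics pass through Halim — Lena–Tomas: 1; Lena–Esperanza: 1; Lena–Alice: 1; Lena–Quinn: 1; Lena–Liam: 1; Lena–Dee: 1; Lena–Fatima: 5/5; Lena–Rhea: 1.
All other pairs contribute 0.
Summing the contributions gives betweenness(Halim) = 8.

8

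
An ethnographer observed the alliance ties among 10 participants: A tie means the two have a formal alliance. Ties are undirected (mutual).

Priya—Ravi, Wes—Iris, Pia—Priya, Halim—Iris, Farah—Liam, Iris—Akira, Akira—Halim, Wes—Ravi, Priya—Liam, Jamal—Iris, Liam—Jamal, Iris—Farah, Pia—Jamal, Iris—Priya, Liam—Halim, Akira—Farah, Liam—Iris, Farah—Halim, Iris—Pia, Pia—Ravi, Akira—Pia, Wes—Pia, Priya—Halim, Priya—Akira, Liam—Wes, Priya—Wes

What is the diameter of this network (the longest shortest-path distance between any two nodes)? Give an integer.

Eccentricity of each node (its greatest distance to any other): Akira:2, Farah:3, Halim:2, Iris:2, Jamal:2, Liam:2, Pia:2, Priya:2, Ravi:3, Wes:2.
The maximum eccentricity is 3, realized for instance by the pair Farah–Ravi via Farah – Liam – Wes – Ravi. So the diameter is 3.

3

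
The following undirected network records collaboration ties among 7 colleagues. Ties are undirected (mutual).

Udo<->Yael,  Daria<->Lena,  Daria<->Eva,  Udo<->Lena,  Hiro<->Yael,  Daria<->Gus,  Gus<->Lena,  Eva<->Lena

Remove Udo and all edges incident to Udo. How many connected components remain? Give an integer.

2

Without Udo, the remaining ties split the others into: {Hiro, Yael}; {Daria, Eva, Gus, Lena}.
That's 2 separate components.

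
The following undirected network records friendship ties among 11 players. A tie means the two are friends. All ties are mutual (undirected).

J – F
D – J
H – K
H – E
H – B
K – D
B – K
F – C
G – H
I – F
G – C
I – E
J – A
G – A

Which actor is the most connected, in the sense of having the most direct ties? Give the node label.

Degrees — A:2, B:2, C:2, D:2, E:2, F:3, G:3, H:4, I:2, J:3, K:3.
The maximum is 4, attained only by H.

H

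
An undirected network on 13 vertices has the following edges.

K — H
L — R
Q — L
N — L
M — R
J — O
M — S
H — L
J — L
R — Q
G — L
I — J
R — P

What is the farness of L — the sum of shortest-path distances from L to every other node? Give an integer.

Distances from L: G:1, H:1, I:2, J:1, K:2, M:2, N:1, O:2, P:2, Q:1, R:1, S:3.
Sum = 1 + 1 + 2 + 1 + 2 + 2 + 1 + 2 + 2 + 1 + 1 + 3 = 19.

19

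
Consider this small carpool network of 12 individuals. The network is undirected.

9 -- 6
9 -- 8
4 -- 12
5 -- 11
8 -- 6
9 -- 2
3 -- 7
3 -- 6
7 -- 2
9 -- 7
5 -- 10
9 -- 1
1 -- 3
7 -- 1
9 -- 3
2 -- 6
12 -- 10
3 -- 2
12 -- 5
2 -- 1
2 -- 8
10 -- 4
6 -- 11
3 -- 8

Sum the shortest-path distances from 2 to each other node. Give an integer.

24

Distances from 2: 1:1, 3:1, 4:5, 5:3, 6:1, 7:1, 8:1, 9:1, 10:4, 11:2, 12:4.
Sum = 1 + 1 + 5 + 3 + 1 + 1 + 1 + 1 + 4 + 2 + 4 = 24.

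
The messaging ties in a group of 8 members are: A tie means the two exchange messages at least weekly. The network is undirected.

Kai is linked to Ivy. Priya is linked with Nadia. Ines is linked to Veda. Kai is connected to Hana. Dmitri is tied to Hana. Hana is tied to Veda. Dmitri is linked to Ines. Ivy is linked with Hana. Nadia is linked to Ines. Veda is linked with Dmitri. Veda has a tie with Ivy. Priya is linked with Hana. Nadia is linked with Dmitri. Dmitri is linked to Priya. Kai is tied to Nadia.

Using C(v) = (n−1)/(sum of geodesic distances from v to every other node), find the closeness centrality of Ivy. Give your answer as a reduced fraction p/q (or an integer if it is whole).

Distances from Ivy: Dmitri:2, Hana:1, Ines:2, Kai:1, Nadia:2, Priya:2, Veda:1. Sum = 11.
n = 8, so closeness = 7/11.

7/11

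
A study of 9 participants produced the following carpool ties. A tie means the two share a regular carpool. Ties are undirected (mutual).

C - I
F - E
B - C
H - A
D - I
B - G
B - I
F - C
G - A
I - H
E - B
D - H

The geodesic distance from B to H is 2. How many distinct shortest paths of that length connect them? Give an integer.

The shortest distance is 2, and the only length-2 path is B–I–H. So there is exactly 1 shortest path.

1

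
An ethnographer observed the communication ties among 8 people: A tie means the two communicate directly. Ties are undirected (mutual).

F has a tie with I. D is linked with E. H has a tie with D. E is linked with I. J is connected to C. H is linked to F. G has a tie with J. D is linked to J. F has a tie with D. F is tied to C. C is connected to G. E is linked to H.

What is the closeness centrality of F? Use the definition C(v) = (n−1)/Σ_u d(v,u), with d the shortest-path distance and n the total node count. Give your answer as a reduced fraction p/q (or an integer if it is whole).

Distances from F: C:1, D:1, E:2, G:2, H:1, I:1, J:2. Sum = 10.
n = 8, so closeness = 7/10.

7/10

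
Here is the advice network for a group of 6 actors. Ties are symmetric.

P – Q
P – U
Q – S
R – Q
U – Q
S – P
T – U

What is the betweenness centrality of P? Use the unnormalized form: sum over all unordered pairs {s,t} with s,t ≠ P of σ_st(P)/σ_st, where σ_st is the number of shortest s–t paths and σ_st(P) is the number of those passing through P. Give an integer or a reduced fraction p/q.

Pairs whose geodesics pass through P — T–S: 1/2; U–S: 1/2.
All other pairs contribute 0.
Summing the contributions gives betweenness(P) = 1.

1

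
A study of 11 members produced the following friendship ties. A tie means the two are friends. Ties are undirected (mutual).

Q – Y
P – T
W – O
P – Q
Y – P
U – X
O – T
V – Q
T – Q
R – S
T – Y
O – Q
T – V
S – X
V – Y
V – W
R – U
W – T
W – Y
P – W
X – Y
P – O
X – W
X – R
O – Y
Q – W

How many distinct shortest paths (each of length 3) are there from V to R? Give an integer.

2

The shortest distance is 3. The length-3 paths are: V–W–X–R; V–Y–X–R.
That gives 2 distinct shortest paths.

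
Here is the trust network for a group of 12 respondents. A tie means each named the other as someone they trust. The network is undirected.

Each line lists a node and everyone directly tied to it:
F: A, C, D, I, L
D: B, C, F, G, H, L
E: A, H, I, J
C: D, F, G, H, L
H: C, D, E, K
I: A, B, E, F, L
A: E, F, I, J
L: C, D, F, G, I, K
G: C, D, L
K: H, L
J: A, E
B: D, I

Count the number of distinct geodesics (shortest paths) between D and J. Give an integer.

The shortest distance is 3. The length-3 paths are: D–F–A–J; D–H–E–J.
That gives 2 distinct shortest paths.

2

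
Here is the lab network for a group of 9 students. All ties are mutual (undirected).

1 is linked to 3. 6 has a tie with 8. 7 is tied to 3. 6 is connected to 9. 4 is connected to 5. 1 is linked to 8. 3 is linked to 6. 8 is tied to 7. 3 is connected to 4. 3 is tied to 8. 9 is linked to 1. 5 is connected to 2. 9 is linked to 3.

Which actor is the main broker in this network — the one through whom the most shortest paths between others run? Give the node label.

Unnormalized betweenness of each node: 1:1/3, 2:0, 3:53/3, 4:12, 5:7, 6:1/3, 7:0, 8:4/3, 9:1/3.
3 has the largest value, 53/3, making it the main broker — the node through which the most shortest paths run.

3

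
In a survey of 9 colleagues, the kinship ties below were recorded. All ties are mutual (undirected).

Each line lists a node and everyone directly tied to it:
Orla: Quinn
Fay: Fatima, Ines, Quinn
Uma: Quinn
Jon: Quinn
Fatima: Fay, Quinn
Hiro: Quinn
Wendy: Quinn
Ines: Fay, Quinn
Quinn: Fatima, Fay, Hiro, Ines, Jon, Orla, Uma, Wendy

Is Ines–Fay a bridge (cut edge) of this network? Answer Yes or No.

Even without that edge, Ines still reaches Fay via Ines – Quinn – Fay, so the network stays connected. Not a bridge.

No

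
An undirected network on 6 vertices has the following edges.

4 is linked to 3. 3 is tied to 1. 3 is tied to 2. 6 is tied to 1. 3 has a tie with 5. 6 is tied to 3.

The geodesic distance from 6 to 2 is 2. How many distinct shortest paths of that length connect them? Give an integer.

1

The shortest distance is 2, and the only length-2 path is 6–3–2. So there is exactly 1 shortest path.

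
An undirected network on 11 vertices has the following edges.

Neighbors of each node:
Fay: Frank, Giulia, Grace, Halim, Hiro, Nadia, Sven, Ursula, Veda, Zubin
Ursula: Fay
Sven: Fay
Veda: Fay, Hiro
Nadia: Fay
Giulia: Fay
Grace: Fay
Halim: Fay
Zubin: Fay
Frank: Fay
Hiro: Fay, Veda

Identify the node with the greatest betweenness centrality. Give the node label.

Fay

Unnormalized betweenness of each node: Fay:44, Frank:0, Giulia:0, Grace:0, Halim:0, Hiro:0, Nadia:0, Sven:0, Ursula:0, Veda:0, Zubin:0.
Fay has the largest value, 44, making it the main broker — the node through which the most shortest paths run.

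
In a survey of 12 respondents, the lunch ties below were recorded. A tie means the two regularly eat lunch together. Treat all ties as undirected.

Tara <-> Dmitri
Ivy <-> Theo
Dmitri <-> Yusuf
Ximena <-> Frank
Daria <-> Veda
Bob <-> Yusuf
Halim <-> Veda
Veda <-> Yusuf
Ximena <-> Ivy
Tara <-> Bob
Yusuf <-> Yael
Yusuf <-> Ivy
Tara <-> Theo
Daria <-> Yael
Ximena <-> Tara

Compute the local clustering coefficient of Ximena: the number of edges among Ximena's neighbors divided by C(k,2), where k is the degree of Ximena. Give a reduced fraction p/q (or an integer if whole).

0

Ximena's neighbors: Frank, Ivy, and Tara (k = 3).
Possible neighbor pairs: C(3,2) = 3. Edges among them: none → e = 0.
Clustering(Ximena) = 0/3 = 0.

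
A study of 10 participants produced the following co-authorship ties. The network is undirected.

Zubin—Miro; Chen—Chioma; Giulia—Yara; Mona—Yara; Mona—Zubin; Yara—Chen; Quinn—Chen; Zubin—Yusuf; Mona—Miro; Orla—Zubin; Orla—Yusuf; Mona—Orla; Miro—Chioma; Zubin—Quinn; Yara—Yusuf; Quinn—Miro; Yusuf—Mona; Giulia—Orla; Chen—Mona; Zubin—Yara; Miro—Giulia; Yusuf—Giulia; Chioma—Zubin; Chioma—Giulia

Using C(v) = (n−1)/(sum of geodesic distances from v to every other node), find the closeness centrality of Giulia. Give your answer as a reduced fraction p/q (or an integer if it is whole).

9/13

Distances from Giulia: Chen:2, Chioma:1, Miro:1, Mona:2, Orla:1, Quinn:2, Yara:1, Yusuf:1, Zubin:2. Sum = 13.
n = 10, so closeness = 9/13.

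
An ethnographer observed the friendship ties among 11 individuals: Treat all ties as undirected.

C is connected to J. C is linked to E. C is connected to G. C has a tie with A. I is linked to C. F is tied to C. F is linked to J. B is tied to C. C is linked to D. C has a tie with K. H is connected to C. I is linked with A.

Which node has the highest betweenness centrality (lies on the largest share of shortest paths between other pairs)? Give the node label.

Unnormalized betweenness of each node: A:0, B:0, C:43, D:0, E:0, F:0, G:0, H:0, I:0, J:0, K:0.
C has the largest value, 43, making it the main broker — the node through which the most shortest paths run.

C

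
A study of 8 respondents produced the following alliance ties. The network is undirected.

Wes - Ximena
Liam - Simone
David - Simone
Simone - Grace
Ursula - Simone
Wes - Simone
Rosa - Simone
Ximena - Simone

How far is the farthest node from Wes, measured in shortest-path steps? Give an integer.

2

Distances from Wes: David:2, Grace:2, Liam:2, Rosa:2, Simone:1, Ursula:2, Ximena:1.
The largest is 2 (to Rosa, David, Grace, Ursula, and Liam), so the eccentricity of Wes is 2.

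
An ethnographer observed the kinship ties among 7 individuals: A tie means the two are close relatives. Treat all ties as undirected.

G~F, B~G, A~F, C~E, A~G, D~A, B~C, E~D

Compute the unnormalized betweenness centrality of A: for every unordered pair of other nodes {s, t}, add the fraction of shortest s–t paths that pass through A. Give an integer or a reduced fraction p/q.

4

Pairs whose geodesics pass through A — F–E: 1; F–D: 1; G–E: 1/2; G–D: 1; B–D: 1/2.
All other pairs contribute 0.
Summing the contributions gives betweenness(A) = 4.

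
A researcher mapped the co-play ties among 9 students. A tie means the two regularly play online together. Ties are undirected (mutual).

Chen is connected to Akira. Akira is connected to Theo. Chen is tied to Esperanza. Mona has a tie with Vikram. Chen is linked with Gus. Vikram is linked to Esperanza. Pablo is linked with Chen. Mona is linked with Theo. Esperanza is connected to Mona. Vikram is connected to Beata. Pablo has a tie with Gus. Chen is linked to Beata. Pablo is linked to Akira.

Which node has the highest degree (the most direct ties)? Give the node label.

Chen

Degrees — Akira:3, Beata:2, Chen:5, Esperanza:3, Gus:2, Mona:3, Pablo:3, Theo:2, Vikram:3.
The maximum is 5, attained only by Chen.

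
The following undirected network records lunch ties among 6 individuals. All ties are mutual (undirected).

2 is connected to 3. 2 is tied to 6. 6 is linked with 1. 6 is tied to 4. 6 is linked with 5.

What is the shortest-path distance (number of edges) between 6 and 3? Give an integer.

One shortest route is 6 – 2 – 3, which uses 2 edges, and 6 and 3 are not directly tied, so nothing shorter exists. So d(6,3) = 2.

2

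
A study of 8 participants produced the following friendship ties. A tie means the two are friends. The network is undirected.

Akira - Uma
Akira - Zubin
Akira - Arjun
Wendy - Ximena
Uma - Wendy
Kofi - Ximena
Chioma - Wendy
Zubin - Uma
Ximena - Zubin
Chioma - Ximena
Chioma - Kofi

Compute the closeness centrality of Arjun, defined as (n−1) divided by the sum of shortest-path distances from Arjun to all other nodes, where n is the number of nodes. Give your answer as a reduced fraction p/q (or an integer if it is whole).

7/19

Distances from Arjun: Akira:1, Chioma:4, Kofi:4, Uma:2, Wendy:3, Ximena:3, Zubin:2. Sum = 19.
n = 8, so closeness = 7/19.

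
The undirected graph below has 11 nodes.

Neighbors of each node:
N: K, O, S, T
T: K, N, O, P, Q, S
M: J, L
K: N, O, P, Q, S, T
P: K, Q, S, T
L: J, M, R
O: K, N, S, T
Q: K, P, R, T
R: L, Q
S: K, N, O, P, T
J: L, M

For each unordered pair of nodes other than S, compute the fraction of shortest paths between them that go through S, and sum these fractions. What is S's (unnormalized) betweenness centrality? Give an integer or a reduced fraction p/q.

Pairs whose geodesics pass through S — N–P: 1/3; O–P: 1/3.
All other pairs contribute 0.
Summing the contributions gives betweenness(S) = 2/3.

2/3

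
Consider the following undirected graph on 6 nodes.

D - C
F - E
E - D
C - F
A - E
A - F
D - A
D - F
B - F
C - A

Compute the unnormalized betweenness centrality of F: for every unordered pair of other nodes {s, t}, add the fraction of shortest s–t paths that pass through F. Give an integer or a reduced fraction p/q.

13/3

Pairs whose geodesics pass through F — C–E: 1/3; C–B: 1; E–B: 1; A–B: 1; D–B: 1.
All other pairs contribute 0.
Summing the contributions gives betweenness(F) = 13/3.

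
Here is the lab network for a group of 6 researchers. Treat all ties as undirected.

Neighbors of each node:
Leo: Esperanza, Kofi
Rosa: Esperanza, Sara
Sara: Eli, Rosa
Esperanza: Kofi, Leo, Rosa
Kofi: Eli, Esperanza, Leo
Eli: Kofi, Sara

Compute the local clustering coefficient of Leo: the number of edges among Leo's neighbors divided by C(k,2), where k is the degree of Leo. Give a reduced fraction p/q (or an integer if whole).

1

Leo's neighbors: Esperanza and Kofi (k = 2).
Possible neighbor pairs: C(2,2) = 1. Edges among them: Esperanza–Kofi → e = 1.
Clustering(Leo) = 1/1.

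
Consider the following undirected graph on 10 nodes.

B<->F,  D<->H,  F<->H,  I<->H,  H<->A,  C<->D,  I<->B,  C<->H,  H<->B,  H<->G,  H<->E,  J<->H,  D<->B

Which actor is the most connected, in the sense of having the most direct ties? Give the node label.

Degrees — A:1, B:4, C:2, D:3, E:1, F:2, G:1, H:9, I:2, J:1.
The maximum is 9, attained only by H.

H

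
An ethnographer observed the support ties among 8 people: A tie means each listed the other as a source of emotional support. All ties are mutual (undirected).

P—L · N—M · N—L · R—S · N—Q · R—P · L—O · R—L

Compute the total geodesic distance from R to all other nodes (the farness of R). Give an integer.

Distances from R: L:1, M:3, N:2, O:2, P:1, Q:3, S:1.
Sum = 1 + 3 + 2 + 2 + 1 + 3 + 1 = 13.

13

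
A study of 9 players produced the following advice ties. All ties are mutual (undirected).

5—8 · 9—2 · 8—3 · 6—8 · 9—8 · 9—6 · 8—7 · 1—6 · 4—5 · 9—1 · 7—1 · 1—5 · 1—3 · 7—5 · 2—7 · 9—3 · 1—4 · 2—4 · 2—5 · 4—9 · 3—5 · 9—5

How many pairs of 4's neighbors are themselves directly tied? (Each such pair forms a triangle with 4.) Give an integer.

4's neighbors: 1, 2, 5, and 9.
Neighbor pairs that are themselves tied: 4–1–5; 4–1–9; 4–2–5; 4–2–9; 4–5–9. Each forms one triangle with 4, for 5 in total.

5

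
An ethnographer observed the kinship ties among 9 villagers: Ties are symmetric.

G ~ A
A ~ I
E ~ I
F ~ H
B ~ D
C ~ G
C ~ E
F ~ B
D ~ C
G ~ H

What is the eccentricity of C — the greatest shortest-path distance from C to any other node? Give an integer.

Distances from C: A:2, B:2, D:1, E:1, F:3, G:1, H:2, I:2.
The largest is 3 (to F), so the eccentricity of C is 3.

3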